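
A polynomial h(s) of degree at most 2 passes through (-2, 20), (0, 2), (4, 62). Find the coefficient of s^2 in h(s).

4

Write h(s) = as^2 + bs + c. Substituting each data point gives a linear system:
  4a - 2b + c = 20
  c = 2
  16a + 4b + c = 62
Solving the system yields a = 4, b = -1, c = 2.
So h(s) = 4s² - s + 2.
The leading coefficient is 4.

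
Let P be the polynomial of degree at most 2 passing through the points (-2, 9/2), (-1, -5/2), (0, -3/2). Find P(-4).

Forward differences of the values at u = -2, -1, 0:
  P  : 9/2  -5/2  -3/2
  Δ  : -7  1
  Δ^2: 8
The second differences are constant, confirming degree 2.
Interpolating (Newton forward form) and evaluating at u = -4 gives P(-4) = 85/2.

85/2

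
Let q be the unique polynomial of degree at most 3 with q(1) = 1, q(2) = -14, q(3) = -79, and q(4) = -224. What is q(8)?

Forward differences of the values at x = 1, 2, 3, 4:
  q  : 1  -14  -79  -224
  Δ  : -15  -65  -145
  Δ^2: -50  -80
  Δ^3: -30
The third differences are constant, confirming degree 3.
Interpolating (Newton forward form) and evaluating at x = 8 gives q(8) = -2204.

-2204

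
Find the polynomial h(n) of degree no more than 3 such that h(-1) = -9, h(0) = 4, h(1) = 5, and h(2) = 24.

Write h(n) = an^3 + bn^2 + cn + d. Substituting each data point gives a linear system:
  -a + b - c + d = -9
  d = 4
  a + b + c + d = 5
  8a + 4b + 2c + d = 24
Solving the system yields a = 5, b = -6, c = 2, d = 4.
So h(n) = 5n^3 - 6n^2 + 2n + 4.
Check: h(0) = 4. ✓

h(n) = 5n^3 - 6n^2 + 2n + 4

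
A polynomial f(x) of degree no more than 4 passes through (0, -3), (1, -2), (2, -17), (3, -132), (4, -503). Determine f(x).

f(x) = -3x^4 + 4x^3 + x^2 - x - 3

Write f(x) = ax^4 + bx^3 + cx^2 + dx + e. Substituting each data point gives a linear system:
  e = -3
  a + b + c + d + e = -2
  16a + 8b + 4c + 2d + e = -17
  81a + 27b + 9c + 3d + e = -132
  256a + 64b + 16c + 4d + e = -503
Solving the system yields a = -3, b = 4, c = 1, d = -1, e = -3.
So f(x) = -3x^4 + 4x^3 + x^2 - x - 3.
Check: f(1) = -2. ✓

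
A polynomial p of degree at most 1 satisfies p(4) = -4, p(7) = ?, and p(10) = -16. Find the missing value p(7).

The 2 known points determine the degree-1 polynomial uniquely.
Write p(u) = au + b. Substituting each data point gives a linear system:
  4a + b = -4
  10a + b = -16
Solving the system yields a = -2, b = 4.
So p(u) = -2u + 4.
Then p(7) = -10.

-10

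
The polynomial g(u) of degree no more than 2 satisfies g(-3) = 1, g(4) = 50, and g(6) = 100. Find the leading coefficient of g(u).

Write g(u) = au^2 + bu + c. Substituting each data point gives a linear system:
  9a - 3b + c = 1
  16a + 4b + c = 50
  36a + 6b + c = 100
Solving the system yields a = 2, b = 5, c = -2.
So g(u) = 2u² + 5u - 2.
The leading coefficient is 2.

2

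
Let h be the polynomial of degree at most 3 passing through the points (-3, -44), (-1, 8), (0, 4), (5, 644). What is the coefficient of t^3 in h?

4

Write h(t) = at^3 + bt^2 + ct + d. Substituting each data point gives a linear system:
  -27a + 9b - 3c + d = -44
  -a + b - c + d = 8
  d = 4
  125a + 25b + 5c + d = 644
Solving the system yields a = 4, b = 6, c = -2, d = 4.
So h(t) = 4t^3 + 6t^2 - 2t + 4.
The leading coefficient is 4.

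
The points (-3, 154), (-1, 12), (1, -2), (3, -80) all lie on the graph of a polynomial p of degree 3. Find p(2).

Write p(t) = at^3 + bt^2 + ct + d. Substituting each data point gives a linear system:
  -27a + 9b - 3c + d = 154
  -a + b - c + d = 12
  a + b + c + d = -2
  27a + 9b + 3c + d = -80
Solving the system yields a = -4, b = 4, c = -3, d = 1.
So p(t) = -4t^3 + 4t^2 - 3t + 1.
Then p(2) = -21.

-21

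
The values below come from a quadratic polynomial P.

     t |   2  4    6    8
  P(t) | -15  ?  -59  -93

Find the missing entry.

The 3 known points determine the degree-2 polynomial uniquely.
Write P(t) = at^2 + bt + c. Substituting each data point gives a linear system:
  4a + 2b + c = -15
  36a + 6b + c = -59
  64a + 8b + c = -93
Solving the system yields a = -1, b = -3, c = -5.
So P(t) = -t^2 - 3t - 5.
Then P(4) = -33.

-33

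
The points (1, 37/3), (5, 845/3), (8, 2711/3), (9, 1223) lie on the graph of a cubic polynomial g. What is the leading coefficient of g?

Write g(s) = as^3 + bs^2 + cs + d. Substituting each data point gives a linear system:
  a + b + c + d = 37/3
  125a + 25b + 5c + d = 845/3
  512a + 64b + 8c + d = 2711/3
  729a + 81b + 9c + d = 1223
Solving the system yields a = 1, b = 6, c = 1/3, d = 5.
So g(s) = s^3 + 6s^2 + (1/3)s + 5.
The leading coefficient is 1.

1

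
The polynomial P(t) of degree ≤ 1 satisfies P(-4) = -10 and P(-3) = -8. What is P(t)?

P(t) = 2t - 2

Write P(t) = at + b. Substituting each data point gives a linear system:
  -4a + b = -10
  -3a + b = -8
Solving the system yields a = 2, b = -2.
So P(t) = 2t - 2.
Check: P(-3) = -8. ✓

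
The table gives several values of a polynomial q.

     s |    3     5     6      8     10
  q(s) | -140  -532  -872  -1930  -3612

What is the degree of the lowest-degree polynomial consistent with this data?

Divided differences on the nodes 3, 5, 6, 8, 10:
  order 0: -140  -532  -872  -1930  -3612
  order 1: -196  -340  -529  -841
  order 2: -48  -63  -78
  order 3: -3  -3
  order 4: 0
The order-3 divided differences are all -3 (nonzero) and every higher order vanishes, so the data lies on a polynomial of degree exactly 3.

3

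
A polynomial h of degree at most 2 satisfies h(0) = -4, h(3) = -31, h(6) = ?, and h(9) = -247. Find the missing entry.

-112

On equispaced nodes a degree-2 polynomial has vanishing third forward difference, so
  - h(0) + 3·h(3) - 3·h(6) + h(9) = 0.
Substituting the known values and solving for h(6):
  -3·h(6) = 336
  h(6) = -112.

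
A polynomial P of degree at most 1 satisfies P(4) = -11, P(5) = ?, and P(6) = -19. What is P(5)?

-15

The 2 known points determine the degree-1 polynomial uniquely.
Write P(x) = ax + b. Substituting each data point gives a linear system:
  4a + b = -11
  6a + b = -19
Solving the system yields a = -4, b = 5.
So P(x) = -4x + 5.
Then P(5) = -15.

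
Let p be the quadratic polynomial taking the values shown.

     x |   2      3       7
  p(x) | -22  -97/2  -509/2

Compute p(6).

-188

Write p(x) = ax^2 + bx + c. Substituting each data point gives a linear system:
  4a + 2b + c = -22
  9a + 3b + c = -97/2
  49a + 7b + c = -509/2
Solving the system yields a = -5, b = -3/2, c = 1.
So p(x) = -5x^2 - (3/2)x + 1.
Then p(6) = -188.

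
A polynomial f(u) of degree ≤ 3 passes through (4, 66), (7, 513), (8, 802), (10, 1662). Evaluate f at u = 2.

-2

Write f(u) = au^3 + bu^2 + cu + d. Substituting each data point gives a linear system:
  64a + 16b + 4c + d = 66
  343a + 49b + 7c + d = 513
  512a + 64b + 8c + d = 802
  1000a + 100b + 10c + d = 1662
Solving the system yields a = 2, b = -3, c = -4, d = 2.
So f(u) = 2u^3 - 3u^2 - 4u + 2.
Then f(2) = -2.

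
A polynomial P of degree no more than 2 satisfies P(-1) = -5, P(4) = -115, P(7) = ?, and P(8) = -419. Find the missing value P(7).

-325

The 3 known points determine the degree-2 polynomial uniquely.
Write P(t) = at^2 + bt + c. Substituting each data point gives a linear system:
  a - b + c = -5
  16a + 4b + c = -115
  64a + 8b + c = -419
Solving the system yields a = -6, b = -4, c = -3.
So P(t) = -6t^2 - 4t - 3.
Then P(7) = -325.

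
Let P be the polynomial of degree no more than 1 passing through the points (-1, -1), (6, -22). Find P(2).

-10

Using the Lagrange interpolation formula with nodes -1, 6:
  L_0(n) = (n - 6) / -7
  L_1(n) = (n + 1) / 7
Then P(n) = -1·L_0(n) - 22·L_1(n).
Expanding and collecting terms gives P(n) = -3n - 4.
Evaluating at n = 2: P(2) = -10.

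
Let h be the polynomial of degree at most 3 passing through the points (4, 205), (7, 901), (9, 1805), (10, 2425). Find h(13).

Using the Lagrange interpolation formula with nodes 4, 7, 9, 10:
  L_0(t) = (t - 7)(t - 9)(t - 10) / -90
  L_1(t) = (t - 4)(t - 9)(t - 10) / 18
  L_2(t) = (t - 4)(t - 7)(t - 10) / -10
  L_3(t) = (t - 4)(t - 7)(t - 9) / 18
Then h(t) = 205·L_0(t) + 901·L_1(t) + 1805·L_2(t) + 2425·L_3(t).
Expanding and collecting terms gives h(t) = 2t^3 + 4t^2 + 2t + 5.
Evaluating at t = 13: h(13) = 5101.

5101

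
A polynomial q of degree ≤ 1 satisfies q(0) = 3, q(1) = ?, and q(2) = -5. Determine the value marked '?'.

-1

The 2 known points determine the degree-1 polynomial uniquely.
Write q(u) = au + b. Substituting each data point gives a linear system:
  b = 3
  2a + b = -5
Solving the system yields a = -4, b = 3.
So q(u) = -4u + 3.
Then q(1) = -1.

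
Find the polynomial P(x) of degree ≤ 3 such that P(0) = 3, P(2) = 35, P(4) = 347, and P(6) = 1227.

P(x) = 6x^3 - x^2 - 6x + 3

Using the Lagrange interpolation formula with nodes 0, 2, 4, 6:
  L_0(x) = (x - 2)(x - 4)(x - 6) / -48
  L_1(x) = x(x - 4)(x - 6) / 16
  L_2(x) = x(x - 2)(x - 6) / -16
  L_3(x) = x(x - 2)(x - 4) / 48
Then P(x) = 3·L_0(x) + 35·L_1(x) + 347·L_2(x) + 1227·L_3(x).
Expanding and collecting terms gives P(x) = 6x^3 - x^2 - 6x + 3.
Check: P(6) = 1227. ✓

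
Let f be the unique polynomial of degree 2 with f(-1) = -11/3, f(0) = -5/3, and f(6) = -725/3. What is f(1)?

-35/3

Using the Lagrange interpolation formula with nodes -1, 0, 6:
  L_0(t) = t(t - 6) / 7
  L_1(t) = (t + 1)(t - 6) / -6
  L_2(t) = (t + 1)t / 42
Then f(t) = -11/3·L_0(t) - 5/3·L_1(t) - 725/3·L_2(t).
Expanding and collecting terms gives f(t) = -6t² - 4t - 5/3.
Evaluating at t = 1: f(1) = -35/3.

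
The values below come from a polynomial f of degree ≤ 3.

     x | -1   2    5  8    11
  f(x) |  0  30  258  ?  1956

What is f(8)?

846

On equispaced nodes a degree-3 polynomial has vanishing fourth forward difference, so
  f(-1) - 4·f(2) + 6·f(5) - 4·f(8) + f(11) = 0.
Substituting the known values and solving for f(8):
  -4·f(8) = -3384
  f(8) = 846.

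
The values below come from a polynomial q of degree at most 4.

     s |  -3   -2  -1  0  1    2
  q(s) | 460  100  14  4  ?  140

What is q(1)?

16

The 5 known points determine the degree-4 polynomial uniquely.
Write q(s) = as^4 + bs^3 + cs^2 + ds + e. Substituting each data point gives a linear system:
  81a - 27b + 9c - 3d + e = 460
  16a - 8b + 4c - 2d + e = 100
  a - b + c - d + e = 14
  e = 4
  16a + 8b + 4c + 2d + e = 140
Solving the system yields a = 6, b = 3, c = 5, d = -2, e = 4.
So q(s) = 6s⁴ + 3s³ + 5s² - 2s + 4.
Then q(1) = 16.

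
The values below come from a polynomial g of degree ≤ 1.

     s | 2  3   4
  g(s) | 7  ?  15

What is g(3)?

The 2 known points determine the degree-1 polynomial uniquely.
Write g(s) = as + b. Substituting each data point gives a linear system:
  2a + b = 7
  4a + b = 15
Solving the system yields a = 4, b = -1.
So g(s) = 4s - 1.
Then g(3) = 11.

11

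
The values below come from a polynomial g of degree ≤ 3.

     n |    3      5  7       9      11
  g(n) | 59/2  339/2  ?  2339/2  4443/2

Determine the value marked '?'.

On equispaced nodes a degree-3 polynomial has vanishing fourth forward difference, so
  g(3) - 4·g(5) + 6·g(7) - 4·g(9) + g(11) = 0.
Substituting the known values and solving for g(7):
  6·g(7) = 3105
  g(7) = 1035/2.

1035/2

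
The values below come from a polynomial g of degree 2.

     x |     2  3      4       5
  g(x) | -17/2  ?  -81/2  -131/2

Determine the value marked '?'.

-43/2

On equispaced nodes a degree-2 polynomial has vanishing third forward difference, so
  - g(2) + 3·g(3) - 3·g(4) + g(5) = 0.
Substituting the known values and solving for g(3):
  3·g(3) = -129/2
  g(3) = -43/2.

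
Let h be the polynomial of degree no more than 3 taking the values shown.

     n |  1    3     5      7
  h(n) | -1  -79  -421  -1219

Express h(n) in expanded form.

Using the Lagrange interpolation formula with nodes 1, 3, 5, 7:
  L_0(n) = (n - 3)(n - 5)(n - 7) / -48
  L_1(n) = (n - 1)(n - 5)(n - 7) / 16
  L_2(n) = (n - 1)(n - 3)(n - 7) / -16
  L_3(n) = (n - 1)(n - 3)(n - 5) / 48
Then h(n) = -1·L_0(n) - 79·L_1(n) - 421·L_2(n) - 1219·L_3(n).
Expanding and collecting terms gives h(n) = -4n³ + 3n² + n - 1.
Check: h(3) = -79. ✓

h(n) = -4n^3 + 3n^2 + n - 1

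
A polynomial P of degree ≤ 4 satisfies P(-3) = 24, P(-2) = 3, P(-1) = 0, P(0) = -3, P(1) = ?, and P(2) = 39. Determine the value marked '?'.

0

The 5 known points determine the degree-4 polynomial uniquely.
Write P(s) = as^4 + bs^3 + cs^2 + ds + e. Substituting each data point gives a linear system:
  81a - 27b + 9c - 3d + e = 24
  16a - 8b + 4c - 2d + e = 3
  a - b + c - d + e = 0
  e = -3
  16a + 8b + 4c + 2d + e = 39
Solving the system yields a = 1, b = 3, c = 2, d = -3, e = -3.
So P(s) = s⁴ + 3s³ + 2s² - 3s - 3.
Then P(1) = 0.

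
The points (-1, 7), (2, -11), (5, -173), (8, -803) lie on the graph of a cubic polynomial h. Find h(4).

Forward differences of the values at n = -1, 2, 5, 8:
  h  : 7  -11  -173  -803
  Δ  : -18  -162  -630
  Δ^2: -144  -468
  Δ^3: -324
The third differences are constant, confirming degree 3.
Interpolating (Newton forward form) and evaluating at n = 4 gives h(4) = -83.

-83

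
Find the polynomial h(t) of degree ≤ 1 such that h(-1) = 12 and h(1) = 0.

Using the Lagrange interpolation formula with nodes -1, 1:
  L_0(t) = (t - 1) / -2
  L_1(t) = (t + 1) / 2
Then h(t) = 12·L_0(t) + 0·L_1(t).
Expanding and collecting terms gives h(t) = -6t + 6.
Check: h(1) = 0. ✓

h(t) = -6t + 6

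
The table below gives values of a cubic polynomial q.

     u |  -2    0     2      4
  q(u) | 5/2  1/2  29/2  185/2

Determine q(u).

Write q(u) = au^3 + bu^2 + cu + d. Substituting each data point gives a linear system:
  -8a + 4b - 2c + d = 5/2
  d = 1/2
  8a + 4b + 2c + d = 29/2
  64a + 16b + 4c + d = 185/2
Solving the system yields a = 1, b = 2, c = -1, d = 1/2.
So q(u) = u³ + 2u² - u + 1/2.
Check: q(2) = 29/2. ✓

q(u) = u^3 + 2u^2 - u + 1/2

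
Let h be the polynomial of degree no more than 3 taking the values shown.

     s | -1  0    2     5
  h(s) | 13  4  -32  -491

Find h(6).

Write h(s) = as^3 + bs^2 + cs + d. Substituting each data point gives a linear system:
  -a + b - c + d = 13
  d = 4
  8a + 4b + 2c + d = -32
  125a + 25b + 5c + d = -491
Solving the system yields a = -4, b = 1, c = -4, d = 4.
So h(s) = -4s^3 + s^2 - 4s + 4.
Then h(6) = -848.

-848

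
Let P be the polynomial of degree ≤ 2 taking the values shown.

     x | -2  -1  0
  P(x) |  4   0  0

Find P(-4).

Write P(x) = ax^2 + bx + c. Substituting each data point gives a linear system:
  4a - 2b + c = 4
  a - b + c = 0
  c = 0
Solving the system yields a = 2, b = 2, c = 0.
So P(x) = 2x² + 2x.
Then P(-4) = 24.

24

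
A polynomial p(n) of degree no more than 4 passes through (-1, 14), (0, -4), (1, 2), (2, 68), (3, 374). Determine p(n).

Write p(n) = an^4 + bn^3 + cn^2 + dn + e. Substituting each data point gives a linear system:
  a - b + c - d + e = 14
  e = -4
  a + b + c + d + e = 2
  16a + 8b + 4c + 2d + e = 68
  81a + 27b + 9c + 3d + e = 374
Solving the system yields a = 6, b = -6, c = 6, d = 0, e = -4.
So p(n) = 6n^4 - 6n^3 + 6n^2 - 4.
Check: p(0) = -4. ✓

p(n) = 6n^4 - 6n^3 + 6n^2 - 4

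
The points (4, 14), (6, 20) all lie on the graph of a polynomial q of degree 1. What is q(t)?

q(t) = 3t + 2

Using the Lagrange interpolation formula with nodes 4, 6:
  L_0(t) = (t - 6) / -2
  L_1(t) = (t - 4) / 2
Then q(t) = 14·L_0(t) + 20·L_1(t).
Expanding and collecting terms gives q(t) = 3t + 2.
Check: q(4) = 14. ✓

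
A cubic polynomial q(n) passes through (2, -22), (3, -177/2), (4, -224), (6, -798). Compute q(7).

Using the Lagrange interpolation formula with nodes 2, 3, 4, 6:
  L_0(n) = (n - 3)(n - 4)(n - 6) / -8
  L_1(n) = (n - 2)(n - 4)(n - 6) / 3
  L_2(n) = (n - 2)(n - 3)(n - 6) / -4
  L_3(n) = (n - 2)(n - 3)(n - 4) / 24
Then q(n) = -22·L_0(n) - 177/2·L_1(n) - 224·L_2(n) - 798·L_3(n).
Expanding and collecting terms gives q(n) = -4n³ + (3/2)n² + 2n.
Evaluating at n = 7: q(7) = -2569/2.

-2569/2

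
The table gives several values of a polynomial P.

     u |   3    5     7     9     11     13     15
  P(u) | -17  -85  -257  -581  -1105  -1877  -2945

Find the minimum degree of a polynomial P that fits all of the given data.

Forward differences of the values at u = 3, 5, 7, 9, 11, 13, 15:
  P  : -17  -85  -257  -581  -1105  -1877  -2945
  Δ  : -68  -172  -324  -524  -772  -1068
  Δ^2: -104  -152  -200  -248  -296
  Δ^3: -48  -48  -48  -48
  Δ^4: 0  0  0
  Δ^5: 0  0
  Δ^6: 0
The third differences are constant (-48) and nonzero, while all higher differences vanish, so the minimal degree is 3.

3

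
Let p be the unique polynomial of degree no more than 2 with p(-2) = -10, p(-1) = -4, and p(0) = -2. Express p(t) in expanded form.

p(t) = -2t^2 - 2

Using the Lagrange interpolation formula with nodes -2, -1, 0:
  L_0(t) = (t + 1)t / 2
  L_1(t) = (t + 2)t / -1
  L_2(t) = (t + 2)(t + 1) / 2
Then p(t) = -10·L_0(t) - 4·L_1(t) - 2·L_2(t).
Expanding and collecting terms gives p(t) = -2t² - 2.
Check: p(-2) = -10. ✓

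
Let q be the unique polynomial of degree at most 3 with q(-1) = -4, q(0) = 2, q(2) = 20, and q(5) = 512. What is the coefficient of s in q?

-3

Write q(s) = as^3 + bs^2 + cs + d. Substituting each data point gives a linear system:
  -a + b - c + d = -4
  d = 2
  8a + 4b + 2c + d = 20
  125a + 25b + 5c + d = 512
Solving the system yields a = 5, b = -4, c = -3, d = 2.
So q(s) = 5s^3 - 4s^2 - 3s + 2.
The coefficient of s is -3.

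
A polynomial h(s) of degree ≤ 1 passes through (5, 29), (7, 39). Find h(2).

Using the Lagrange interpolation formula with nodes 5, 7:
  L_0(s) = (s - 7) / -2
  L_1(s) = (s - 5) / 2
Then h(s) = 29·L_0(s) + 39·L_1(s).
Expanding and collecting terms gives h(s) = 5s + 4.
Evaluating at s = 2: h(2) = 14.

14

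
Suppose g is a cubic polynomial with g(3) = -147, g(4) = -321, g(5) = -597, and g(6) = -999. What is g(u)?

g(u) = -4u^3 - 3u^2 - 5u + 3

Write g(u) = au^3 + bu^2 + cu + d. Substituting each data point gives a linear system:
  27a + 9b + 3c + d = -147
  64a + 16b + 4c + d = -321
  125a + 25b + 5c + d = -597
  216a + 36b + 6c + d = -999
Solving the system yields a = -4, b = -3, c = -5, d = 3.
So g(u) = -4u^3 - 3u^2 - 5u + 3.
Check: g(6) = -999. ✓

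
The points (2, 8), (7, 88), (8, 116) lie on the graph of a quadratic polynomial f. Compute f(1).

Using the Lagrange interpolation formula with nodes 2, 7, 8:
  L_0(u) = (u - 7)(u - 8) / 30
  L_1(u) = (u - 2)(u - 8) / -5
  L_2(u) = (u - 2)(u - 7) / 6
Then f(u) = 8·L_0(u) + 88·L_1(u) + 116·L_2(u).
Expanding and collecting terms gives f(u) = 2u^2 - 2u + 4.
Evaluating at u = 1: f(1) = 4.

4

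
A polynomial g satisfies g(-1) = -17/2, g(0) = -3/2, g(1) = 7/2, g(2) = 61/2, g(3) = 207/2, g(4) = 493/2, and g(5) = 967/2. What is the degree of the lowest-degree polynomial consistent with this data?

Forward differences of the values at x = -1, 0, 1, 2, 3, 4, 5:
  g  : -17/2  -3/2  7/2  61/2  207/2  493/2  967/2
  Δ  : 7  5  27  73  143  237
  Δ^2: -2  22  46  70  94
  Δ^3: 24  24  24  24
  Δ^4: 0  0  0
  Δ^5: 0  0
  Δ^6: 0
The third differences are constant (24) and nonzero, while all higher differences vanish, so the minimal degree is 3.

3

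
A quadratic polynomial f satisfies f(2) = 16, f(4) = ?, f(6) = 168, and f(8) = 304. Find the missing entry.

72

On equispaced nodes a degree-2 polynomial has vanishing third forward difference, so
  - f(2) + 3·f(4) - 3·f(6) + f(8) = 0.
Substituting the known values and solving for f(4):
  3·f(4) = 216
  f(4) = 72.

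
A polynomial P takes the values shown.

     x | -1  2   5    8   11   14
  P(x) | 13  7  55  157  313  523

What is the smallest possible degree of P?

2

Forward differences of the values at x = -1, 2, 5, 8, 11, 14:
  P  : 13  7  55  157  313  523
  Δ  : -6  48  102  156  210
  Δ^2: 54  54  54  54
  Δ^3: 0  0  0
  Δ^4: 0  0
  Δ^5: 0
The second differences are constant (54) and nonzero, while all higher differences vanish, so the minimal degree is 2.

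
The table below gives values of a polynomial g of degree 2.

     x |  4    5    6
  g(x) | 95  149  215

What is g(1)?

Write g(x) = ax^2 + bx + c. Substituting each data point gives a linear system:
  16a + 4b + c = 95
  25a + 5b + c = 149
  36a + 6b + c = 215
Solving the system yields a = 6, b = 0, c = -1.
So g(x) = 6x^2 - 1.
Then g(1) = 5.

5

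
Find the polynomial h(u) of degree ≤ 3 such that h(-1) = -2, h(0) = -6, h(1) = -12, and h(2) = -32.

h(u) = -2u^3 - u^2 - 3u - 6

Using the Lagrange interpolation formula with nodes -1, 0, 1, 2:
  L_0(u) = u(u - 1)(u - 2) / -6
  L_1(u) = (u + 1)(u - 1)(u - 2) / 2
  L_2(u) = (u + 1)u(u - 2) / -2
  L_3(u) = (u + 1)u(u - 1) / 6
Then h(u) = -2·L_0(u) - 6·L_1(u) - 12·L_2(u) - 32·L_3(u).
Expanding and collecting terms gives h(u) = -2u^3 - u^2 - 3u - 6.
Check: h(1) = -12. ✓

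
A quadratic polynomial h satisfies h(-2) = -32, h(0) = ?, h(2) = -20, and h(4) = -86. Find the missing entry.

-2

On equispaced nodes a degree-2 polynomial has vanishing third forward difference, so
  - h(-2) + 3·h(0) - 3·h(2) + h(4) = 0.
Substituting the known values and solving for h(0):
  3·h(0) = -6
  h(0) = -2.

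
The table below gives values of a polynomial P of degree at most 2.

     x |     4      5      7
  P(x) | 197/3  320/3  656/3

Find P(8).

869/3

Using the Lagrange interpolation formula with nodes 4, 5, 7:
  L_0(x) = (x - 5)(x - 7) / 3
  L_1(x) = (x - 4)(x - 7) / -2
  L_2(x) = (x - 4)(x - 5) / 6
Then P(x) = 197/3·L_0(x) + 320/3·L_1(x) + 656/3·L_2(x).
Expanding and collecting terms gives P(x) = 5x^2 - 4x + 5/3.
Evaluating at x = 8: P(8) = 869/3.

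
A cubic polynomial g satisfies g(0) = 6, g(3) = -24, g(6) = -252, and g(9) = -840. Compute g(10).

Using the Lagrange interpolation formula with nodes 0, 3, 6, 9:
  L_0(u) = (u - 3)(u - 6)(u - 9) / -162
  L_1(u) = u(u - 6)(u - 9) / 54
  L_2(u) = u(u - 3)(u - 9) / -54
  L_3(u) = u(u - 3)(u - 6) / 162
Then g(u) = 6·L_0(u) - 24·L_1(u) - 252·L_2(u) - 840·L_3(u).
Expanding and collecting terms gives g(u) = -u³ - 2u² + 5u + 6.
Evaluating at u = 10: g(10) = -1144.

-1144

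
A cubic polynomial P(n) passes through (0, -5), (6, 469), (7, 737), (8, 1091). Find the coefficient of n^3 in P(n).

2

Write P(n) = an^3 + bn^2 + cn + d. Substituting each data point gives a linear system:
  d = -5
  216a + 36b + 6c + d = 469
  343a + 49b + 7c + d = 737
  512a + 64b + 8c + d = 1091
Solving the system yields a = 2, b = 1, c = 1, d = -5.
So P(n) = 2n^3 + n^2 + n - 5.
The leading coefficient is 2.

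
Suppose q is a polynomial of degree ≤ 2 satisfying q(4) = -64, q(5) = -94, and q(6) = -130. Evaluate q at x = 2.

-22

Write q(x) = ax^2 + bx + c. Substituting each data point gives a linear system:
  16a + 4b + c = -64
  25a + 5b + c = -94
  36a + 6b + c = -130
Solving the system yields a = -3, b = -3, c = -4.
So q(x) = -3x^2 - 3x - 4.
Then q(2) = -22.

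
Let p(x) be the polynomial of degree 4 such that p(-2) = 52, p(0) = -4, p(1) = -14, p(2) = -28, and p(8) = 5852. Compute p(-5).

1666

Write p(x) = ax^4 + bx^3 + cx^2 + dx + e. Substituting each data point gives a linear system:
  16a - 8b + 4c - 2d + e = 52
  e = -4
  a + b + c + d + e = -14
  16a + 8b + 4c + 2d + e = -28
  4096a + 512b + 64c + 8d + e = 5852
Solving the system yields a = 2, b = -4, c = -4, d = -4, e = -4.
So p(x) = 2x^4 - 4x^3 - 4x^2 - 4x - 4.
Then p(-5) = 1666.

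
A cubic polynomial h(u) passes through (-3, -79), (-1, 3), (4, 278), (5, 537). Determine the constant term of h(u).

2

Write h(u) = au^3 + bu^2 + cu + d. Substituting each data point gives a linear system:
  -27a + 9b - 3c + d = -79
  -a + b - c + d = 3
  64a + 16b + 4c + d = 278
  125a + 25b + 5c + d = 537
Solving the system yields a = 4, b = 2, c = -3, d = 2.
So h(u) = 4u^3 + 2u^2 - 3u + 2.
The constant term is 2.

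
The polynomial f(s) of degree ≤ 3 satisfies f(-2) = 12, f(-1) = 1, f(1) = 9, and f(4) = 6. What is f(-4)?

94

Write f(s) = as^3 + bs^2 + cs + d. Substituting each data point gives a linear system:
  -8a + 4b - 2c + d = 12
  -a + b - c + d = 1
  a + b + c + d = 9
  64a + 16b + 4c + d = 6
Solving the system yields a = -1, b = 3, c = 5, d = 2.
So f(s) = -s^3 + 3s^2 + 5s + 2.
Then f(-4) = 94.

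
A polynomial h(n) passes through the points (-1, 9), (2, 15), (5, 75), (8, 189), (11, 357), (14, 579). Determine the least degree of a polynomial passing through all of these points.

Forward differences of the values at n = -1, 2, 5, 8, 11, 14:
  h  : 9  15  75  189  357  579
  Δ  : 6  60  114  168  222
  Δ^2: 54  54  54  54
  Δ^3: 0  0  0
  Δ^4: 0  0
  Δ^5: 0
The second differences are constant (54) and nonzero, while all higher differences vanish, so the minimal degree is 2.

2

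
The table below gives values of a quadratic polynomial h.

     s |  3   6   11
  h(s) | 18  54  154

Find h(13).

208

Write h(s) = as^2 + bs + c. Substituting each data point gives a linear system:
  9a + 3b + c = 18
  36a + 6b + c = 54
  121a + 11b + c = 154
Solving the system yields a = 1, b = 3, c = 0.
So h(s) = s² + 3s.
Then h(13) = 208.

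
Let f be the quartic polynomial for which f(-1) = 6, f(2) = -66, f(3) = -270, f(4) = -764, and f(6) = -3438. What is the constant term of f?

Write f(s) = as^4 + bs^3 + cs^2 + ds + e. Substituting each data point gives a linear system:
  a - b + c - d + e = 6
  16a + 8b + 4c + 2d + e = -66
  81a + 27b + 9c + 3d + e = -270
  256a + 64b + 16c + 4d + e = -764
  1296a + 216b + 36c + 6d + e = -3438
Solving the system yields a = -2, b = -4, c = 1, d = -3, e = 0.
So f(s) = -2s⁴ - 4s³ + s² - 3s.
The constant term is 0.

0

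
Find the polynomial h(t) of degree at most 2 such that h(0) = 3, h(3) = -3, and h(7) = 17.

h(t) = t^2 - 5t + 3

Write h(t) = at^2 + bt + c. Substituting each data point gives a linear system:
  c = 3
  9a + 3b + c = -3
  49a + 7b + c = 17
Solving the system yields a = 1, b = -5, c = 3.
So h(t) = t^2 - 5t + 3.
Check: h(0) = 3. ✓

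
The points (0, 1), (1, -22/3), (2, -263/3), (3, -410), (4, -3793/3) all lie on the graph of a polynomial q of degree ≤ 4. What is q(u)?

Write q(u) = au^4 + bu^3 + cu^2 + du + e. Substituting each data point gives a linear system:
  e = 1
  a + b + c + d + e = -22/3
  16a + 8b + 4c + 2d + e = -263/3
  81a + 27b + 9c + 3d + e = -410
  256a + 64b + 16c + 4d + e = -3793/3
Solving the system yields a = -5, b = 5/3, c = -6, d = 1, e = 1.
So q(u) = -5u⁴ + (5/3)u³ - 6u² + u + 1.
Check: q(2) = -263/3. ✓

q(u) = -5u^4 + (5/3)u^3 - 6u^2 + u + 1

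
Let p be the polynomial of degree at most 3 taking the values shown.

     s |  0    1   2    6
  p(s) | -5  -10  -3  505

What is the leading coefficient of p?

Write p(s) = as^3 + bs^2 + cs + d. Substituting each data point gives a linear system:
  d = -5
  a + b + c + d = -10
  8a + 4b + 2c + d = -3
  216a + 36b + 6c + d = 505
Solving the system yields a = 3, b = -3, c = -5, d = -5.
So p(s) = 3s³ - 3s² - 5s - 5.
The leading coefficient is 3.

3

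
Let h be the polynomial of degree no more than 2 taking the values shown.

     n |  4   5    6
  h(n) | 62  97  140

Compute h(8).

Write h(n) = an^2 + bn + c. Substituting each data point gives a linear system:
  16a + 4b + c = 62
  25a + 5b + c = 97
  36a + 6b + c = 140
Solving the system yields a = 4, b = -1, c = 2.
So h(n) = 4n^2 - n + 2.
Then h(8) = 250.

250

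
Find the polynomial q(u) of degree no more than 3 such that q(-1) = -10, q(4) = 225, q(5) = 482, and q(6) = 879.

q(u) = 5u^3 - 5u^2 - 3u - 3

Write q(u) = au^3 + bu^2 + cu + d. Substituting each data point gives a linear system:
  -a + b - c + d = -10
  64a + 16b + 4c + d = 225
  125a + 25b + 5c + d = 482
  216a + 36b + 6c + d = 879
Solving the system yields a = 5, b = -5, c = -3, d = -3.
So q(u) = 5u³ - 5u² - 3u - 3.
Check: q(-1) = -10. ✓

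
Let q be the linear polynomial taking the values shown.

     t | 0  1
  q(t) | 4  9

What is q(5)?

Using the Lagrange interpolation formula with nodes 0, 1:
  L_0(t) = (t - 1) / -1
  L_1(t) = t / 1
Then q(t) = 4·L_0(t) + 9·L_1(t).
Expanding and collecting terms gives q(t) = 5t + 4.
Evaluating at t = 5: q(5) = 29.

29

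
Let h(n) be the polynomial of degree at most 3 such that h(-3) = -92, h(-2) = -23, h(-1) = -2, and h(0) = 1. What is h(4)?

Write h(n) = an^3 + bn^2 + cn + d. Substituting each data point gives a linear system:
  -27a + 9b - 3c + d = -92
  -8a + 4b - 2c + d = -23
  -a + b - c + d = -2
  d = 1
Solving the system yields a = 5, b = 6, c = 4, d = 1.
So h(n) = 5n³ + 6n² + 4n + 1.
Then h(4) = 433.

433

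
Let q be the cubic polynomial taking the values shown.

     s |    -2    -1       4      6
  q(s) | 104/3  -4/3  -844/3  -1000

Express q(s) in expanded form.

q(s) = -5s^3 + (5/3)s^2 + 4s - 4

Write q(s) = as^3 + bs^2 + cs + d. Substituting each data point gives a linear system:
  -8a + 4b - 2c + d = 104/3
  -a + b - c + d = -4/3
  64a + 16b + 4c + d = -844/3
  216a + 36b + 6c + d = -1000
Solving the system yields a = -5, b = 5/3, c = 4, d = -4.
So q(s) = -5s^3 + (5/3)s^2 + 4s - 4.
Check: q(6) = -1000. ✓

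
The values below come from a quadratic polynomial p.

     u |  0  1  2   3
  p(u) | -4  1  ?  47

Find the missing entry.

On equispaced nodes a degree-2 polynomial has vanishing third forward difference, so
  - p(0) + 3·p(1) - 3·p(2) + p(3) = 0.
Substituting the known values and solving for p(2):
  -3·p(2) = -54
  p(2) = 18.

18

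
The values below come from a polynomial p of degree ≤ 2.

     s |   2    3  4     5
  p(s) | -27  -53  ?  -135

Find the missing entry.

On equispaced nodes a degree-2 polynomial has vanishing third forward difference, so
  - p(2) + 3·p(3) - 3·p(4) + p(5) = 0.
Substituting the known values and solving for p(4):
  -3·p(4) = 267
  p(4) = -89.

-89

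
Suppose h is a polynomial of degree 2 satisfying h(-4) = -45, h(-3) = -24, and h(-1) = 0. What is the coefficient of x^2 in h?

Write h(x) = ax^2 + bx + c. Substituting each data point gives a linear system:
  16a - 4b + c = -45
  9a - 3b + c = -24
  a - b + c = 0
Solving the system yields a = -3, b = 0, c = 3.
So h(x) = -3x^2 + 3.
The leading coefficient is -3.

-3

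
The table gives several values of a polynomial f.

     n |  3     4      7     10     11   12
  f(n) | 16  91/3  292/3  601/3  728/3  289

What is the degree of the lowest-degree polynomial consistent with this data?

2

Divided differences on the nodes 3, 4, 7, 10, 11, 12:
  order 0: 16  91/3  292/3  601/3  728/3  289
  order 1: 43/3  67/3  103/3  127/3  139/3
  order 2: 2  2  2  2
  order 3: 0  0  0
  order 4: 0  0
  order 5: 0
The order-2 divided differences are all 2 (nonzero) and every higher order vanishes, so the data lies on a polynomial of degree exactly 2.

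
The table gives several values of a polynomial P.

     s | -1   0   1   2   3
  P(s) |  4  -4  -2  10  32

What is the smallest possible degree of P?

2

Forward differences of the values at s = -1, 0, 1, 2, 3:
  P  : 4  -4  -2  10  32
  Δ  : -8  2  12  22
  Δ^2: 10  10  10
  Δ^3: 0  0
  Δ^4: 0
The second differences are constant (10) and nonzero, while all higher differences vanish, so the minimal degree is 2.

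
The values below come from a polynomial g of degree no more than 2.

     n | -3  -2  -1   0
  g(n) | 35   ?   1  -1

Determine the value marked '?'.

On equispaced nodes a degree-2 polynomial has vanishing third forward difference, so
  - g(-3) + 3·g(-2) - 3·g(-1) + g(0) = 0.
Substituting the known values and solving for g(-2):
  3·g(-2) = 39
  g(-2) = 13.

13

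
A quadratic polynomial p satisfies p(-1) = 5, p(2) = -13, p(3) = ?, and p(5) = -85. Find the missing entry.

The 3 known points determine the degree-2 polynomial uniquely.
Write p(u) = au^2 + bu + c. Substituting each data point gives a linear system:
  a - b + c = 5
  4a + 2b + c = -13
  25a + 5b + c = -85
Solving the system yields a = -3, b = -3, c = 5.
So p(u) = -3u^2 - 3u + 5.
Then p(3) = -31.

-31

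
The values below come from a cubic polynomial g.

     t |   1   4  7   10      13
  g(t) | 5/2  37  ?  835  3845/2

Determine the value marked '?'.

On equispaced nodes a degree-3 polynomial has vanishing fourth forward difference, so
  g(1) - 4·g(4) + 6·g(7) - 4·g(10) + g(13) = 0.
Substituting the known values and solving for g(7):
  6·g(7) = 1563
  g(7) = 521/2.

521/2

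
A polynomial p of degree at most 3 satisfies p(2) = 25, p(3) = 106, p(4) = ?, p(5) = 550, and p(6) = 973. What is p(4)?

271

The 4 known points determine the degree-3 polynomial uniquely.
Write p(x) = ax^3 + bx^2 + cx + d. Substituting each data point gives a linear system:
  8a + 4b + 2c + d = 25
  27a + 9b + 3c + d = 106
  125a + 25b + 5c + d = 550
  216a + 36b + 6c + d = 973
Solving the system yields a = 5, b = -3, c = 1, d = -5.
So p(x) = 5x^3 - 3x^2 + x - 5.
Then p(4) = 271.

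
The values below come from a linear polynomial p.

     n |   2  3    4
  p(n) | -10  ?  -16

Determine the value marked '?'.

-13

On equispaced nodes a degree-1 polynomial has vanishing second forward difference, so
  p(2) - 2·p(3) + p(4) = 0.
Substituting the known values and solving for p(3):
  -2·p(3) = 26
  p(3) = -13.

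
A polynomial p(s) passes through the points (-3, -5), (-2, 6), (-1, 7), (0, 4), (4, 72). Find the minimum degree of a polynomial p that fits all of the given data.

3

Divided differences on the nodes -3, -2, -1, 0, 4:
  order 0: -5  6  7  4  72
  order 1: 11  1  -3  17
  order 2: -5  -2  4
  order 3: 1  1
  order 4: 0
The order-3 divided differences are all 1 (nonzero) and every higher order vanishes, so the data lies on a polynomial of degree exactly 3.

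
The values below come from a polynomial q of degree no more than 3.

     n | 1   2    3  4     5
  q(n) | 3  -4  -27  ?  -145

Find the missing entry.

-72

The 4 known points determine the degree-3 polynomial uniquely.
Write q(n) = an^3 + bn^2 + cn + d. Substituting each data point gives a linear system:
  a + b + c + d = 3
  8a + 4b + 2c + d = -4
  27a + 9b + 3c + d = -27
  125a + 25b + 5c + d = -145
Solving the system yields a = -1, b = -2, c = 6, d = 0.
So q(n) = -n^3 - 2n^2 + 6n.
Then q(4) = -72.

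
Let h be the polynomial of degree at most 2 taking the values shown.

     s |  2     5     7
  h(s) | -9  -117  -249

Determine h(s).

h(s) = -6s^2 + 6s + 3

Using the Lagrange interpolation formula with nodes 2, 5, 7:
  L_0(s) = (s - 5)(s - 7) / 15
  L_1(s) = (s - 2)(s - 7) / -6
  L_2(s) = (s - 2)(s - 5) / 10
Then h(s) = -9·L_0(s) - 117·L_1(s) - 249·L_2(s).
Expanding and collecting terms gives h(s) = -6s² + 6s + 3.
Check: h(5) = -117. ✓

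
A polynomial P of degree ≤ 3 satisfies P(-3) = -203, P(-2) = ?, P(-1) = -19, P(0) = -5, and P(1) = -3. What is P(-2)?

On equispaced nodes a degree-3 polynomial has vanishing fourth forward difference, so
  P(-3) - 4·P(-2) + 6·P(-1) - 4·P(0) + P(1) = 0.
Substituting the known values and solving for P(-2):
  -4·P(-2) = 300
  P(-2) = -75.

-75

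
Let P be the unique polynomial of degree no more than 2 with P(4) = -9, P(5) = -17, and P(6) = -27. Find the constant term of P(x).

Write P(x) = ax^2 + bx + c. Substituting each data point gives a linear system:
  16a + 4b + c = -9
  25a + 5b + c = -17
  36a + 6b + c = -27
Solving the system yields a = -1, b = 1, c = 3.
So P(x) = -x² + x + 3.
The constant term is 3.

3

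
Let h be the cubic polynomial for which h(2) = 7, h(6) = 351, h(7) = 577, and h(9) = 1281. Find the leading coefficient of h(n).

Write h(n) = an^3 + bn^2 + cn + d. Substituting each data point gives a linear system:
  8a + 4b + 2c + d = 7
  216a + 36b + 6c + d = 351
  343a + 49b + 7c + d = 577
  729a + 81b + 9c + d = 1281
Solving the system yields a = 2, b = -2, c = -2, d = 3.
So h(n) = 2n³ - 2n² - 2n + 3.
The leading coefficient is 2.

2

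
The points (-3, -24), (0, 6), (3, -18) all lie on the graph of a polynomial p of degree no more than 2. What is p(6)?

Forward differences of the values at t = -3, 0, 3:
  p  : -24  6  -18
  Δ  : 30  -24
  Δ^2: -54
The second differences are constant, confirming degree 2.
Interpolating (Newton forward form) and evaluating at t = 6 gives p(6) = -96.

-96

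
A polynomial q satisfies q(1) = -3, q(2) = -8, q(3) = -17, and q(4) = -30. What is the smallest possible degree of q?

Forward differences of the values at x = 1, 2, 3, 4:
  q  : -3  -8  -17  -30
  Δ  : -5  -9  -13
  Δ^2: -4  -4
  Δ^3: 0
The second differences are constant (-4) and nonzero, while all higher differences vanish, so the minimal degree is 2.

2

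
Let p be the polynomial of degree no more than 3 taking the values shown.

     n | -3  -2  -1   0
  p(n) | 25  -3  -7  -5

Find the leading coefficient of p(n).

Write p(n) = an^3 + bn^2 + cn + d. Substituting each data point gives a linear system:
  -27a + 9b - 3c + d = 25
  -8a + 4b - 2c + d = -3
  -a + b - c + d = -7
  d = -5
Solving the system yields a = -3, b = -6, c = -1, d = -5.
So p(n) = -3n^3 - 6n^2 - n - 5.
The leading coefficient is -3.

-3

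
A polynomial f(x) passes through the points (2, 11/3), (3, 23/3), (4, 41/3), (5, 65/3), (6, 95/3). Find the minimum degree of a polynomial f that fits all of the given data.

Forward differences of the values at x = 2, 3, 4, 5, 6:
  f  : 11/3  23/3  41/3  65/3  95/3
  Δ  : 4  6  8  10
  Δ^2: 2  2  2
  Δ^3: 0  0
  Δ^4: 0
The second differences are constant (2) and nonzero, while all higher differences vanish, so the minimal degree is 2.

2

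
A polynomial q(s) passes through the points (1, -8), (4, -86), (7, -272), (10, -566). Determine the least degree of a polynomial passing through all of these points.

2

Forward differences of the values at s = 1, 4, 7, 10:
  q  : -8  -86  -272  -566
  Δ  : -78  -186  -294
  Δ^2: -108  -108
  Δ^3: 0
The second differences are constant (-108) and nonzero, while all higher differences vanish, so the minimal degree is 2.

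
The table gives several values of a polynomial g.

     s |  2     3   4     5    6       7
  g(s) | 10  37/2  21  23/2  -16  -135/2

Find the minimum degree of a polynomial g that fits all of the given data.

3

Forward differences of the values at s = 2, 3, 4, 5, 6, 7:
  g  : 10  37/2  21  23/2  -16  -135/2
  Δ  : 17/2  5/2  -19/2  -55/2  -103/2
  Δ^2: -6  -12  -18  -24
  Δ^3: -6  -6  -6
  Δ^4: 0  0
  Δ^5: 0
The third differences are constant (-6) and nonzero, while all higher differences vanish, so the minimal degree is 3.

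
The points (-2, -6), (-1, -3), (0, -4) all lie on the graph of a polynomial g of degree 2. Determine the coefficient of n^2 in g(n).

Write g(n) = an^2 + bn + c. Substituting each data point gives a linear system:
  4a - 2b + c = -6
  a - b + c = -3
  c = -4
Solving the system yields a = -2, b = -3, c = -4.
So g(n) = -2n^2 - 3n - 4.
The leading coefficient is -2.

-2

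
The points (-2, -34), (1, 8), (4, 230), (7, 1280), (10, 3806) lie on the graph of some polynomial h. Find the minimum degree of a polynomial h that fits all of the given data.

Forward differences of the values at u = -2, 1, 4, 7, 10:
  h  : -34  8  230  1280  3806
  Δ  : 42  222  1050  2526
  Δ^2: 180  828  1476
  Δ^3: 648  648
  Δ^4: 0
The third differences are constant (648) and nonzero, while all higher differences vanish, so the minimal degree is 3.

3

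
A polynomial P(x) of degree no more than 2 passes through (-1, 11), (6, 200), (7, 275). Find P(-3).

65

Write P(x) = ax^2 + bx + c. Substituting each data point gives a linear system:
  a - b + c = 11
  36a + 6b + c = 200
  49a + 7b + c = 275
Solving the system yields a = 6, b = -3, c = 2.
So P(x) = 6x^2 - 3x + 2.
Then P(-3) = 65.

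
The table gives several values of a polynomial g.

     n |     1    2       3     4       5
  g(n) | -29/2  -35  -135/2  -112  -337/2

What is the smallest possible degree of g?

Forward differences of the values at n = 1, 2, 3, 4, 5:
  g  : -29/2  -35  -135/2  -112  -337/2
  Δ  : -41/2  -65/2  -89/2  -113/2
  Δ^2: -12  -12  -12
  Δ^3: 0  0
  Δ^4: 0
The second differences are constant (-12) and nonzero, while all higher differences vanish, so the minimal degree is 2.

2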